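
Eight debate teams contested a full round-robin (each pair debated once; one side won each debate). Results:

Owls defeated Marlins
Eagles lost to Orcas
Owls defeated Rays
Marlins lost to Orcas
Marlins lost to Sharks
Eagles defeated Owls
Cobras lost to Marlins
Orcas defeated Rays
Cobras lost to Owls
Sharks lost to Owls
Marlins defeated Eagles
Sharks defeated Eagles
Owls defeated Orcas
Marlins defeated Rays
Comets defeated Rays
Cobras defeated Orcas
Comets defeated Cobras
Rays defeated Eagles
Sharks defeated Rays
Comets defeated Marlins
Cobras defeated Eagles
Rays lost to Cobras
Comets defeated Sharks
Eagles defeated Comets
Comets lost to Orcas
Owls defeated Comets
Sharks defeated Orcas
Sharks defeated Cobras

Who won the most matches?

Win totals: Eagles 2, Sharks 5, Owls 6, Comets 4, Marlins 3, Cobras 3, Rays 1, Orcas 4.
Owls leads with 6 wins (next highest: 5).

Owls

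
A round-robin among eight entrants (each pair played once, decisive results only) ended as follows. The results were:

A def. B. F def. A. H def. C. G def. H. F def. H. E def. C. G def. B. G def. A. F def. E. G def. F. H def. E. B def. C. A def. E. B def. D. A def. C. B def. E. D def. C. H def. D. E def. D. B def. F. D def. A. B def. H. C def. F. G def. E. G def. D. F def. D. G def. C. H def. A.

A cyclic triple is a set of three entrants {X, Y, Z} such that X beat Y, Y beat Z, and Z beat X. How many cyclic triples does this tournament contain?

Win totals: A 3, B 5, C 1, D 2, E 2, F 4, G 7, H 4.
An entrant with w wins dominates both others in C(w,2) triples; summing gives 3 + 10 + 0 + 1 + 1 + 6 + 21 + 6 = 48 transitive triples.
Total triples C(8,3) = 56, so cyclic triples = 56 − 48 = 8.

8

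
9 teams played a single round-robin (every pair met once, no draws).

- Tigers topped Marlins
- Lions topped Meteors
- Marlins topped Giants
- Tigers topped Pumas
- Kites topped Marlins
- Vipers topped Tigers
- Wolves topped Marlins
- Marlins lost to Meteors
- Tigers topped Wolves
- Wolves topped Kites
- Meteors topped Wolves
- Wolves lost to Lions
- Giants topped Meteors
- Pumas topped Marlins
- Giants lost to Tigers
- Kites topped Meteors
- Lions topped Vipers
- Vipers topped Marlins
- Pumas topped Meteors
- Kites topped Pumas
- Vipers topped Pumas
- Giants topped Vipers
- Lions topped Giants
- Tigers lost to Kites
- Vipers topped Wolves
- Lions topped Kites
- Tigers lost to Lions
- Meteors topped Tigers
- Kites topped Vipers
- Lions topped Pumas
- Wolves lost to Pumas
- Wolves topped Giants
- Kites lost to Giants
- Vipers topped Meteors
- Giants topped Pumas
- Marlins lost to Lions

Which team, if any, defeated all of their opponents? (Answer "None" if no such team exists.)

Lions

Lions has 8 wins out of 8 opponents — a perfect record.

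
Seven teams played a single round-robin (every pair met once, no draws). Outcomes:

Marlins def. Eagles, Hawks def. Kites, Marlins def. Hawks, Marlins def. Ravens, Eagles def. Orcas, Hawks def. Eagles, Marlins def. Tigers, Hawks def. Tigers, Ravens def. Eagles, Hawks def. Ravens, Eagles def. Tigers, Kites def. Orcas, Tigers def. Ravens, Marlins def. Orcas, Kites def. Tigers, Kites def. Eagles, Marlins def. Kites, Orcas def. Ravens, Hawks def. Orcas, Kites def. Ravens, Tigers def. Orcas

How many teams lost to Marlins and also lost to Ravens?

Marlins beat: Hawks, Eagles, Tigers, Orcas, Ravens, Kites.
Ravens beat: Eagles.
Both beat: Eagles — 1.

1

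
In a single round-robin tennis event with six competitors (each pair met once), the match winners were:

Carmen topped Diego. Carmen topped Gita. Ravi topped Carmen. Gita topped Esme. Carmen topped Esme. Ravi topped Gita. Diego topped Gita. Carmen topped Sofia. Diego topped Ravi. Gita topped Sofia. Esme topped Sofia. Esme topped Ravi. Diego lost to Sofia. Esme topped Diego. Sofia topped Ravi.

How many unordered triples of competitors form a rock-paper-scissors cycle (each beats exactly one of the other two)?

7

Of the C(6,3) = 20 triples, the cyclic ones are: {Carmen, Esme, Ravi}; {Carmen, Sofia, Ravi}; {Carmen, Diego, Ravi}; {Esme, Gita, Diego}; {Esme, Gita, Ravi}; {Sofia, Gita, Diego}; {Sofia, Gita, Ravi}.
That is 7.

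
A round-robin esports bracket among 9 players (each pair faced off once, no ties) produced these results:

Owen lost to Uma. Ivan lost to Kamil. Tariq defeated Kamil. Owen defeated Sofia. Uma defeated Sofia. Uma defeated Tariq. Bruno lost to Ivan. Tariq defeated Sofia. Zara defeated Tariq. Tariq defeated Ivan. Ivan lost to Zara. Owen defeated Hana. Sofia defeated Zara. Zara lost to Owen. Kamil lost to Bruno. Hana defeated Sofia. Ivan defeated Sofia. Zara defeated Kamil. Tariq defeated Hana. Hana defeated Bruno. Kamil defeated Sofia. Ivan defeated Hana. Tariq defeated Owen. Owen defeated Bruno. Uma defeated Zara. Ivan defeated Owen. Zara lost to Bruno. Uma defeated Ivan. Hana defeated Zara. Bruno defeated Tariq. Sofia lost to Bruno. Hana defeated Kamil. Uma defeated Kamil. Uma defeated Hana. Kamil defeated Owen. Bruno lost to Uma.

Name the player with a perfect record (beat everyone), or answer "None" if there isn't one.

Uma has 8 wins out of 8 opponents — a perfect record.

Uma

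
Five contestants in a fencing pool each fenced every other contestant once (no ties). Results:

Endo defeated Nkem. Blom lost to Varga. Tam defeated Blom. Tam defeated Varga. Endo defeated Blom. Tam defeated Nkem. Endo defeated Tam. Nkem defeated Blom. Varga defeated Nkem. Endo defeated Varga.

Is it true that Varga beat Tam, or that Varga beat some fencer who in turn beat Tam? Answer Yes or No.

No

Varga did not beat Tam directly.
Varga beat Nkem, Blom, but each of them lost to Tam. No two-step path.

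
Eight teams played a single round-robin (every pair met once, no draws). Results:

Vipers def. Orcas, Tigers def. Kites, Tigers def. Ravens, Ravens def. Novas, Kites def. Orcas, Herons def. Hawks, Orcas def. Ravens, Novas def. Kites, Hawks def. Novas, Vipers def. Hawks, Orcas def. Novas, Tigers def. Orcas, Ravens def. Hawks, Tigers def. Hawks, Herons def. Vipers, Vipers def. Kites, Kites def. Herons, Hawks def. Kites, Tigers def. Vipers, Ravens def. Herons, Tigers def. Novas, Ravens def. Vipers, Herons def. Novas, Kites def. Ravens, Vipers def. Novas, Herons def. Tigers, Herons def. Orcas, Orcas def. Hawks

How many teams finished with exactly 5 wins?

1

Win totals: Kites 3, Tigers 6, Hawks 2, Novas 1, Orcas 3, Herons 5, Vipers 4, Ravens 4.
Exactly 5: Herons — 1 team.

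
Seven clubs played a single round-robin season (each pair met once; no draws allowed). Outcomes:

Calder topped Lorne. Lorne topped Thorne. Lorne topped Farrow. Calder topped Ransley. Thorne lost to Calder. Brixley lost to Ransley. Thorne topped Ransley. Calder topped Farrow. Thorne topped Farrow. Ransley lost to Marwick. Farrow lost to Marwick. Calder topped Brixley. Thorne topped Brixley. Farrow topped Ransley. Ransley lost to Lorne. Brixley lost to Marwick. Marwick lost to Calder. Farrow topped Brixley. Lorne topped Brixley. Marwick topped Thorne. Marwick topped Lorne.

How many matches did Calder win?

6

Calder's results: beat Thorne, Ransley, Brixley, Lorne, Farrow, Marwick; lost to no one.
That is 6 wins.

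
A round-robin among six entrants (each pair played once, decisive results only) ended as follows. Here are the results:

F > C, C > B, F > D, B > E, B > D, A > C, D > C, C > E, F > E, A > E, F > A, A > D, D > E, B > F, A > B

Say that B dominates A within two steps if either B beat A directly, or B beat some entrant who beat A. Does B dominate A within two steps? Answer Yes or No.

B did not beat A directly.
B beat D, E, F. Of those, F beat A.

Yes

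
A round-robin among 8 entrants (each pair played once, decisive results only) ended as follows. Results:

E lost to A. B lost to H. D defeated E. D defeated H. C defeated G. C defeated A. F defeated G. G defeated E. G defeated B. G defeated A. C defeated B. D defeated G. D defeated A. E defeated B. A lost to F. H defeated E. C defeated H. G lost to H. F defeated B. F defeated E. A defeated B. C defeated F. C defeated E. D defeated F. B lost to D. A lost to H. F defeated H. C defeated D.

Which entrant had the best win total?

C

Win totals: A 2, B 0, C 7, D 6, E 1, F 5, G 3, H 4.
C leads with 7 wins (next highest: 6).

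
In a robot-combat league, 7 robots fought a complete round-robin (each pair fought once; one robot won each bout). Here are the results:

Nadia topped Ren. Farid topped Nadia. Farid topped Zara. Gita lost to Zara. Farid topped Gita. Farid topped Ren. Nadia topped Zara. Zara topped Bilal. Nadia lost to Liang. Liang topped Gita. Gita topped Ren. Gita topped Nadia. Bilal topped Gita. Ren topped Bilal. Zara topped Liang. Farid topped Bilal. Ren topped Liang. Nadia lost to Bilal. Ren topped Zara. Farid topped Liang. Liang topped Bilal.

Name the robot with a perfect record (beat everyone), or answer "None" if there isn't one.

Farid

Farid has 6 wins out of 6 opponents — a perfect record.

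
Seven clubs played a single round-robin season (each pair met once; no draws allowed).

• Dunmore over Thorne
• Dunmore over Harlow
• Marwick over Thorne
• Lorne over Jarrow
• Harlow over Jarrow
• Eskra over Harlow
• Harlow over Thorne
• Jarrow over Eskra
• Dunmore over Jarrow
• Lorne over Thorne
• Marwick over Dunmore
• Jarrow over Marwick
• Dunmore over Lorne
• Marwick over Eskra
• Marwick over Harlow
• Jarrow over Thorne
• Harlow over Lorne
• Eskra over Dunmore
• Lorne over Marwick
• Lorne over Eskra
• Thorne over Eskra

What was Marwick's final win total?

4

Marwick's results: beat Eskra, Thorne, Dunmore, Harlow; lost to Lorne, Jarrow.
That is 4 wins.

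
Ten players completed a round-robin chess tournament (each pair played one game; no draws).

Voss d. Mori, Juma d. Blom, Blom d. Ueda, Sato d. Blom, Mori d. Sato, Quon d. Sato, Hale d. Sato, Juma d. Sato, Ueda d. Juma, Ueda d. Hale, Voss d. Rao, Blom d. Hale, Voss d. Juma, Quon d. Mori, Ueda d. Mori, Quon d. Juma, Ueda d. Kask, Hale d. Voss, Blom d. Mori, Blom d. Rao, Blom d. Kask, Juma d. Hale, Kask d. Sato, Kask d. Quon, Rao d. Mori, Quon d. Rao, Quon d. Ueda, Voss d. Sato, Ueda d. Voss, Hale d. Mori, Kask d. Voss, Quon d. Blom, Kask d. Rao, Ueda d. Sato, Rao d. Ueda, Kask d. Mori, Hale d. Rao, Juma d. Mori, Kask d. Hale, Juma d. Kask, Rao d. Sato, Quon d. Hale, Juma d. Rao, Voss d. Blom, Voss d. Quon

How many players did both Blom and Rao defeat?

Blom beat: Ueda, Kask, Mori, Rao, Hale.
Rao beat: Sato, Ueda, Mori.
Both beat: Ueda, Mori — 2.

2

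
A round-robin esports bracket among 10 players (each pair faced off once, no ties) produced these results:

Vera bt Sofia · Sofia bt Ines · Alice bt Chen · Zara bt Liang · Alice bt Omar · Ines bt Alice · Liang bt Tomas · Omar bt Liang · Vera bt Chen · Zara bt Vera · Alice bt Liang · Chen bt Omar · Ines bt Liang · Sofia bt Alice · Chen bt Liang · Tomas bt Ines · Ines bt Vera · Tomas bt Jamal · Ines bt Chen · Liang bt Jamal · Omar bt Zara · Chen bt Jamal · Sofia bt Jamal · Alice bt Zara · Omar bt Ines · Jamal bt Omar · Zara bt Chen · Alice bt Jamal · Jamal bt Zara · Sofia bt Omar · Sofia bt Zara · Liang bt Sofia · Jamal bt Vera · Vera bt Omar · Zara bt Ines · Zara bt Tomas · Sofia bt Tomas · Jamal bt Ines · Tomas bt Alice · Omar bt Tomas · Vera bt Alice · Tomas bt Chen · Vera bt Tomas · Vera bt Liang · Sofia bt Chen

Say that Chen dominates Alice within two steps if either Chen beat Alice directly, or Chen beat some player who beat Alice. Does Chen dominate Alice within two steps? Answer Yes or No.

No

Chen did not beat Alice directly.
Chen beat Jamal, Omar, Liang, but each of them lost to Alice. No two-step path.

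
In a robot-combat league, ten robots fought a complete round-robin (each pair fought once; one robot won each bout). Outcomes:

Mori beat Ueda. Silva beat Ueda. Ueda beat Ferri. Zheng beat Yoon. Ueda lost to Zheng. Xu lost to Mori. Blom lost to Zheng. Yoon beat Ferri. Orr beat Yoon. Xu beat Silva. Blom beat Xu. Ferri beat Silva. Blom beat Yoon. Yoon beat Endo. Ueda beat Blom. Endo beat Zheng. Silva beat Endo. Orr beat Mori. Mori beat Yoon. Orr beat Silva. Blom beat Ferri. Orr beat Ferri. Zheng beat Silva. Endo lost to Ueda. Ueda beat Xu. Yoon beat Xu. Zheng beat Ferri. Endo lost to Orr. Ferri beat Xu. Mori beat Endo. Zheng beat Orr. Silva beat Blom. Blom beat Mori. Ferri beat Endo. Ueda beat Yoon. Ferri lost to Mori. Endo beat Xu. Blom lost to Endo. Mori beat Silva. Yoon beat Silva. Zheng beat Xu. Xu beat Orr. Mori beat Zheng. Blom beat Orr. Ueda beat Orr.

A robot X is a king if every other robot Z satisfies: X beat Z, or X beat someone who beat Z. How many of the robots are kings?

7

Zheng reaches everyone (king).
Yoon cannot reach Mori in two steps.
Xu cannot reach Zheng in two steps.
Blom reaches everyone (king).
Ferri cannot reach Yoon, Mori in two steps.
Ueda reaches everyone (king).
Mori reaches everyone (king).
Silva reaches everyone (king).
Endo reaches everyone (king).
Orr reaches everyone (king).
Kings: Zheng, Blom, Ueda, Mori, Silva, Endo, Orr — 7.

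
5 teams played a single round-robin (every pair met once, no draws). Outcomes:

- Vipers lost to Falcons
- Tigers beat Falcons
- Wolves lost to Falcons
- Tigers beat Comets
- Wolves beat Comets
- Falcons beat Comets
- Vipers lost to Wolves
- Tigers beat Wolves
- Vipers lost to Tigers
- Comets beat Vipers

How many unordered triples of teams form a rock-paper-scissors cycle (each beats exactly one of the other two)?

Win totals: Vipers 0, Falcons 3, Tigers 4, Comets 1, Wolves 2.
A team with w wins dominates both others in C(w,2) triples; summing gives 0 + 3 + 6 + 0 + 1 = 10 transitive triples.
Total triples C(5,3) = 10, so cyclic triples = 10 − 10 = 0.

0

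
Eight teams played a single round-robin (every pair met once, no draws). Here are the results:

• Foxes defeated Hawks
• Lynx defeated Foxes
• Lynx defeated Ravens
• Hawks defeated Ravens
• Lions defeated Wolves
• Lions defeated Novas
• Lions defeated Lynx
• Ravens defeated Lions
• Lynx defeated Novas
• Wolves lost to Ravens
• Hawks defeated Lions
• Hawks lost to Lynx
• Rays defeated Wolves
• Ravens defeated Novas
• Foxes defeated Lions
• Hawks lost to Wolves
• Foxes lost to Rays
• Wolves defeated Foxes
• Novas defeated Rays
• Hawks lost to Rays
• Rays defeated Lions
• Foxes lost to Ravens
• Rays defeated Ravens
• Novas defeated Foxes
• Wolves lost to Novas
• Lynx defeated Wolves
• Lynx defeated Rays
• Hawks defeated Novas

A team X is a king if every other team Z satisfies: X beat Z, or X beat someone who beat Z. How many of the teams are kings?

5

Novas cannot reach Lynx in two steps.
Rays reaches everyone (king).
Lions reaches everyone (king).
Ravens reaches everyone (king).
Foxes cannot reach Rays in two steps.
Lynx reaches everyone (king).
Wolves cannot reach Rays, Lynx in two steps.
Hawks reaches everyone (king).
Kings: Rays, Lions, Ravens, Lynx, Hawks — 5.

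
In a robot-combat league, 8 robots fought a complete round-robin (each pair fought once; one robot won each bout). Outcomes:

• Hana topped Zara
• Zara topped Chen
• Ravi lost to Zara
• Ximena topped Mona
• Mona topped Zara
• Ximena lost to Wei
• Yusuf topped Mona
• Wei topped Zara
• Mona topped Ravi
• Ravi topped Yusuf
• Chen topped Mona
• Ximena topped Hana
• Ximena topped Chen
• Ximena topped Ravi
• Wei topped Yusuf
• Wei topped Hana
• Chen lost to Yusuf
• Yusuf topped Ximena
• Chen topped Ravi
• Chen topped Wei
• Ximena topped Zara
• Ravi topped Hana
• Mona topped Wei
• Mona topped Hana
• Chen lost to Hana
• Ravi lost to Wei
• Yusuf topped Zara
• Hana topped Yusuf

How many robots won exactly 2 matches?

2

Win totals: Wei 5, Mona 4, Yusuf 4, Chen 3, Ravi 2, Zara 2, Ximena 5, Hana 3.
Exactly 2: Ravi, Zara — 2 robots.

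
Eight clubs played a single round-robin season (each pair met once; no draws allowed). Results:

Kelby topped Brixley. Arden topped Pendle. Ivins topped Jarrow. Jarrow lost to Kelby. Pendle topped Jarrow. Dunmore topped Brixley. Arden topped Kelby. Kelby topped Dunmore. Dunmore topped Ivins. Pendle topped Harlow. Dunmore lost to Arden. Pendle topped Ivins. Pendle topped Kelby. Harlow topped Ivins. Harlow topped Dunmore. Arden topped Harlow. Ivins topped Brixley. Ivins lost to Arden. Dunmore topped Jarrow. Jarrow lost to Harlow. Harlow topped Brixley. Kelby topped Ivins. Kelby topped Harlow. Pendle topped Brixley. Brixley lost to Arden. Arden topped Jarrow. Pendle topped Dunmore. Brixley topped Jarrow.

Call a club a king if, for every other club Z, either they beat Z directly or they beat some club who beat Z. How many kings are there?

1

Kelby cannot reach Arden, Pendle in two steps.
Arden reaches everyone (king).
Ivins cannot reach Kelby, Arden, Harlow, Dunmore, Pendle in two steps.
Harlow cannot reach Kelby, Arden, Pendle in two steps.
Dunmore cannot reach Kelby, Arden, Harlow, Pendle in two steps.
Brixley cannot reach Kelby, Arden, Ivins, Harlow, Dunmore, Pendle in two steps.
Jarrow cannot reach Kelby, Arden, Ivins, Harlow, Dunmore, Brixley, Pendle in two steps.
Pendle cannot reach Arden in two steps.
Kings: Arden — 1.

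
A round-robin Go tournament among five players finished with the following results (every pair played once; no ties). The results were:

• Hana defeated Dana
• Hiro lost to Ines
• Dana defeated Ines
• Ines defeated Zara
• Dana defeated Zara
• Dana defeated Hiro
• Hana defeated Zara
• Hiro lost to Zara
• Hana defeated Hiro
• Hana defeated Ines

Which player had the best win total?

Win totals: Hiro 0, Ines 2, Hana 4, Zara 1, Dana 3.
Hana leads with 4 wins (next highest: 3).

Hana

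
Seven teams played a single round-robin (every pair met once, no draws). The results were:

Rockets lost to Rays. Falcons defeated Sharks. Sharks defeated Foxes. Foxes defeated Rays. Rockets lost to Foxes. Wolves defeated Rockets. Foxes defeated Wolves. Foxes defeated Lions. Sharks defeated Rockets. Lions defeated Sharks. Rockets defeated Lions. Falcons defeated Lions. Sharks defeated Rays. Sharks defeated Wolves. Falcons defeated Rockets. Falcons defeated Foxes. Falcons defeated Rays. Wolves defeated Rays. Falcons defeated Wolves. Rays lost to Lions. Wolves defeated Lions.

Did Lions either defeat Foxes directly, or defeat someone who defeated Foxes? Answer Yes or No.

Yes

Lions did not beat Foxes directly.
Lions beat Rays, Sharks. Of those, Sharks beat Foxes.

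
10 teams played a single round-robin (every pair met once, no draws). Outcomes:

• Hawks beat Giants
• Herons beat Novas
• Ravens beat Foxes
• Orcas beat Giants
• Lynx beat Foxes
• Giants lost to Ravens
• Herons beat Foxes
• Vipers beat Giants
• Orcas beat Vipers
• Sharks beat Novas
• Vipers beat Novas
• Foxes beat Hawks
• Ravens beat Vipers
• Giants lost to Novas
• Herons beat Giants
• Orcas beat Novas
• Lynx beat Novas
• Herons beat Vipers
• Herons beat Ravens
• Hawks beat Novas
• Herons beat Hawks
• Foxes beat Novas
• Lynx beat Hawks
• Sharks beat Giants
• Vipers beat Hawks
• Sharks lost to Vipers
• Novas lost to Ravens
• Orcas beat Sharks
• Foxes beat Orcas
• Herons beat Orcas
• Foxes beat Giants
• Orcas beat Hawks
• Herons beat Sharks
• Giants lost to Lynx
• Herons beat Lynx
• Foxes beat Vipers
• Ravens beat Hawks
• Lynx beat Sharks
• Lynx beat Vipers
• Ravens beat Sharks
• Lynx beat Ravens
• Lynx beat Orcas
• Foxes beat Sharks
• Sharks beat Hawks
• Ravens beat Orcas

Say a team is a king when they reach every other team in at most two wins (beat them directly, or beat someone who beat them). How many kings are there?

Herons reaches everyone (king).
Lynx cannot reach Herons in two steps.
Foxes cannot reach Herons, Lynx, Ravens in two steps.
Hawks cannot reach Herons, Lynx, Foxes, Orcas, Ravens, Vipers, Sharks in two steps.
Giants cannot reach Herons, Lynx, Foxes, Hawks, Orcas, Ravens, Vipers, Novas, Sharks in two steps.
Orcas cannot reach Herons, Lynx, Foxes, Ravens in two steps.
Ravens cannot reach Herons, Lynx in two steps.
Vipers cannot reach Herons, Lynx, Foxes, Orcas, Ravens in two steps.
Novas cannot reach Herons, Lynx, Foxes, Hawks, Orcas, Ravens, Vipers, Sharks in two steps.
Sharks cannot reach Herons, Lynx, Foxes, Orcas, Ravens, Vipers in two steps.
Kings: Herons — 1.

1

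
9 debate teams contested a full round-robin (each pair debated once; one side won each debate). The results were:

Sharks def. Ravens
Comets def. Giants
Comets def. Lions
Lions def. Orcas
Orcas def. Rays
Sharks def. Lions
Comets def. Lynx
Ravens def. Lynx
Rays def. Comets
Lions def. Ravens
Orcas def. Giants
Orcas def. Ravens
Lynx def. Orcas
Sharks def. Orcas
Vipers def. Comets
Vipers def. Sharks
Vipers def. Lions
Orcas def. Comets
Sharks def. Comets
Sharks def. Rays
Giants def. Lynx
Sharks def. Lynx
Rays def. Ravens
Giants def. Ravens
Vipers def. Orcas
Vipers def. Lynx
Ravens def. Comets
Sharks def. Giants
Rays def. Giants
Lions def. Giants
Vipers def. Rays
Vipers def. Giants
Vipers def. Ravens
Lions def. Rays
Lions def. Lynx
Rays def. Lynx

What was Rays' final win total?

Rays' results: beat Ravens, Giants, Lynx, Comets; lost to Sharks, Lions, Vipers, Orcas.
That is 4 wins.

4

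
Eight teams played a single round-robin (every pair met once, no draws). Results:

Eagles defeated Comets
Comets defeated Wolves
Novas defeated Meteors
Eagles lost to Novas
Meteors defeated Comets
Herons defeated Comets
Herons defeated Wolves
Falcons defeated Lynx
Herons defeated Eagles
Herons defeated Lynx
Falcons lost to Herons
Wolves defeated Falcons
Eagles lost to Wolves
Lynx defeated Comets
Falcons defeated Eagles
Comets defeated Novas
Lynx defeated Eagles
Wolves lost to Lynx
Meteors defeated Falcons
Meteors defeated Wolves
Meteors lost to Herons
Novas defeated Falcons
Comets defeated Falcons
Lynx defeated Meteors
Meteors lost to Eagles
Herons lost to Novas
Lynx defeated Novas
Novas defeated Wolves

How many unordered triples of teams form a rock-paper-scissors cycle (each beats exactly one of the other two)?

12

Win totals: Eagles 2, Lynx 5, Falcons 2, Comets 3, Wolves 2, Herons 6, Novas 5, Meteors 3.
A team with w wins dominates both others in C(w,2) triples; summing gives 1 + 10 + 1 + 3 + 1 + 15 + 10 + 3 = 44 transitive triples.
Total triples C(8,3) = 56, so cyclic triples = 56 − 44 = 12.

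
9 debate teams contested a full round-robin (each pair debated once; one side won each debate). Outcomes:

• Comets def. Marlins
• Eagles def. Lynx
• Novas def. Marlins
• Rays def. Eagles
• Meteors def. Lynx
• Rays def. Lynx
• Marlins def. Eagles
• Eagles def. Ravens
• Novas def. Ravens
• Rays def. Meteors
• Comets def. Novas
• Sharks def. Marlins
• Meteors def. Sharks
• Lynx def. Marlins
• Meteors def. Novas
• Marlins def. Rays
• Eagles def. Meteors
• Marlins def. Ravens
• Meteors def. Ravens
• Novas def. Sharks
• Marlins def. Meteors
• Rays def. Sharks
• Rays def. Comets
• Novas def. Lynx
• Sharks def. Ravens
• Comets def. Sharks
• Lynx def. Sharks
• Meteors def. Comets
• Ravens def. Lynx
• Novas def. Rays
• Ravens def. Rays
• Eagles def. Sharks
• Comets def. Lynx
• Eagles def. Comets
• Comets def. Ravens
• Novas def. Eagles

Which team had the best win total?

Win totals: Rays 5, Eagles 5, Marlins 4, Sharks 2, Novas 6, Comets 5, Meteors 5, Lynx 2, Ravens 2.
Novas leads with 6 wins (next highest: 5).

Novas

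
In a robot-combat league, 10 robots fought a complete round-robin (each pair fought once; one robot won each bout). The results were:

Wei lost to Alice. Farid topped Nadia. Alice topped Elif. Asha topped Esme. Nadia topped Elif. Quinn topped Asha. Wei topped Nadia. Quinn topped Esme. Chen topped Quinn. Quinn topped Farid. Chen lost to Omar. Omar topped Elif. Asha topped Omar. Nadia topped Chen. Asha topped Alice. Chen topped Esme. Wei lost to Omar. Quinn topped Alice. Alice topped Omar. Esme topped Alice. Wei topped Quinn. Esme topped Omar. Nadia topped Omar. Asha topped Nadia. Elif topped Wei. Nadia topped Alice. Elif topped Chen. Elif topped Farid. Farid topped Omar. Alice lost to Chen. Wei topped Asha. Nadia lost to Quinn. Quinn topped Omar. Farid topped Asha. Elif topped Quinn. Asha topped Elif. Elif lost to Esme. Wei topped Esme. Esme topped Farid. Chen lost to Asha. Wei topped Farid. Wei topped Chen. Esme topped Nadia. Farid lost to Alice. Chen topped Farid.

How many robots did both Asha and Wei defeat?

Asha beat: Elif, Omar, Chen, Esme, Alice, Nadia.
Wei beat: Quinn, Chen, Farid, Asha, Esme, Nadia.
Both beat: Chen, Esme, Nadia — 3.

3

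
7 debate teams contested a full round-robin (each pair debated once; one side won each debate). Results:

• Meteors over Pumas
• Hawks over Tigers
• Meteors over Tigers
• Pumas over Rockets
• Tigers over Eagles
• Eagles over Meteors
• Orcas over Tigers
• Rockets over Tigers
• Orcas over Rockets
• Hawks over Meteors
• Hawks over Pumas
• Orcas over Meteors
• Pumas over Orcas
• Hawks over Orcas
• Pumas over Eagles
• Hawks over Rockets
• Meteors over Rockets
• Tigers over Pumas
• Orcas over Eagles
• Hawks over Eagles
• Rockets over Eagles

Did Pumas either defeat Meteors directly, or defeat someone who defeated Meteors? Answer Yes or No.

Yes

Pumas did not beat Meteors directly.
Pumas beat Rockets, Eagles, Orcas. Of those, Eagles beat Meteors.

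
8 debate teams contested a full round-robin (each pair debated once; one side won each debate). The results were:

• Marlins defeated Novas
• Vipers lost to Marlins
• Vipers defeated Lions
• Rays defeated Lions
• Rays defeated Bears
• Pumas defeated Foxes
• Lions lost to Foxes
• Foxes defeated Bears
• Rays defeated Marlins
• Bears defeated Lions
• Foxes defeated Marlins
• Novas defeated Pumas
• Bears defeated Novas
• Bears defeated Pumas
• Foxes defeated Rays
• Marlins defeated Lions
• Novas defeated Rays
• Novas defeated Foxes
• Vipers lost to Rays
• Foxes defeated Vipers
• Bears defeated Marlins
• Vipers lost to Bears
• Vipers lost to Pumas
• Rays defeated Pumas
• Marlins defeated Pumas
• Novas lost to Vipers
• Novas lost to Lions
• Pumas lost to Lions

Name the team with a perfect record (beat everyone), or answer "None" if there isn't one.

Highest win total is Rays with 5 (out of 7 possible).
Rays lost to Foxes, Novas, so no team went undefeated.

None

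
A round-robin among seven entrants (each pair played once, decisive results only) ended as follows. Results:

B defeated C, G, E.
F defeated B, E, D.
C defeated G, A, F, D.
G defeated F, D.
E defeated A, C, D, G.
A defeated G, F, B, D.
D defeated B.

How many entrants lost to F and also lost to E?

F beat: B, D, E.
E beat: A, C, D, G.
Both beat: D — 1.

1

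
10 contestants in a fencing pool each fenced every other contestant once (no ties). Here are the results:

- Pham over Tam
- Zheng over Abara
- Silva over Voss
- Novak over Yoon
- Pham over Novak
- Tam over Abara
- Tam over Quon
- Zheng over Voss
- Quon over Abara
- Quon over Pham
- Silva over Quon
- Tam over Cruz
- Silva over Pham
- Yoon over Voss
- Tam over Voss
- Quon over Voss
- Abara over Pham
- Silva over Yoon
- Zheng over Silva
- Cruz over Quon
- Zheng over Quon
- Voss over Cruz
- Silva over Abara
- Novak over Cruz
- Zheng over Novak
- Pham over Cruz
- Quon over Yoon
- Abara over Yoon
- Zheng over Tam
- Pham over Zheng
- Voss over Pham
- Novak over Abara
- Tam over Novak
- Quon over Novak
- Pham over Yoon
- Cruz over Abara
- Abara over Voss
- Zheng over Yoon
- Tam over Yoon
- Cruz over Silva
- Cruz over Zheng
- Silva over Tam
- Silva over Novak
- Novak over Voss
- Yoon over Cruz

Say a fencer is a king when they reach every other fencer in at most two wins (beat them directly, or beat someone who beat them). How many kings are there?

Yoon cannot reach Tam, Novak in two steps.
Tam reaches everyone (king).
Pham reaches everyone (king).
Quon cannot reach Silva in two steps.
Abara cannot reach Quon, Silva in two steps.
Silva reaches everyone (king).
Voss reaches everyone (king).
Novak cannot reach Tam in two steps.
Zheng reaches everyone (king).
Cruz reaches everyone (king).
Kings: Tam, Pham, Silva, Voss, Zheng, Cruz — 6.

6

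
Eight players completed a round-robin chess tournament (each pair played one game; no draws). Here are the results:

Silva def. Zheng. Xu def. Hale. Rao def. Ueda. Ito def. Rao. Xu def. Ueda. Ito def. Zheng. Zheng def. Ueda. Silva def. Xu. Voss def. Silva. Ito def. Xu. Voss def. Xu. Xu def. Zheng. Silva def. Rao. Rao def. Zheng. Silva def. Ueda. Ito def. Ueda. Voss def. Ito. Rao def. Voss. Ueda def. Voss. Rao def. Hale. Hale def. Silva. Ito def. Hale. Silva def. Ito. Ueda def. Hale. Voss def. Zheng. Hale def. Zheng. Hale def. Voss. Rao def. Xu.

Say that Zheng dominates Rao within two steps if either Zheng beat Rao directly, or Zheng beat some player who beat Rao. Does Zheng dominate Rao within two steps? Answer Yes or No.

No

Zheng did not beat Rao directly.
Zheng beat Ueda, but each of them lost to Rao. No two-step path.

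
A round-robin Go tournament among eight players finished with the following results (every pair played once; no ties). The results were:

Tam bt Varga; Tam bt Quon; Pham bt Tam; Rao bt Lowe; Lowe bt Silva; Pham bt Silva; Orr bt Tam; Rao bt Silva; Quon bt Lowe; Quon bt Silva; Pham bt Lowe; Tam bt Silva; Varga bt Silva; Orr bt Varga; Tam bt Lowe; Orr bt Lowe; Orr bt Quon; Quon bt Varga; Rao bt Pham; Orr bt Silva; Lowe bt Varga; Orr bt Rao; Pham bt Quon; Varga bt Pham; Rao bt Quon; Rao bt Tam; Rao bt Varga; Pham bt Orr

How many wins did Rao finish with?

Rao's results: beat Silva, Varga, Lowe, Pham, Quon, Tam; lost to Orr.
That is 6 wins.

6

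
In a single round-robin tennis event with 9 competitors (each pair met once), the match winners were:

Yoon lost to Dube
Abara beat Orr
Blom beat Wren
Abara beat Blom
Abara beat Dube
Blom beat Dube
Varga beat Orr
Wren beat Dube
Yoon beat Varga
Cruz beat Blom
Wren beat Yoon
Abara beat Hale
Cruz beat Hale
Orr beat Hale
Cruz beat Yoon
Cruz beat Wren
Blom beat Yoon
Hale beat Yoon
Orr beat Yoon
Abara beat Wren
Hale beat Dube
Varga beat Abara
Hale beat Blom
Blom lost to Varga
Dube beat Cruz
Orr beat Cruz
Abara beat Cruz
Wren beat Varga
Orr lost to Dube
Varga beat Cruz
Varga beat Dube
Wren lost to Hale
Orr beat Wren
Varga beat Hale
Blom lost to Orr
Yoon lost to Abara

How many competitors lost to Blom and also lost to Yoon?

Blom beat: Yoon, Dube, Wren.
Yoon beat: Varga.
No one was beaten by both.

0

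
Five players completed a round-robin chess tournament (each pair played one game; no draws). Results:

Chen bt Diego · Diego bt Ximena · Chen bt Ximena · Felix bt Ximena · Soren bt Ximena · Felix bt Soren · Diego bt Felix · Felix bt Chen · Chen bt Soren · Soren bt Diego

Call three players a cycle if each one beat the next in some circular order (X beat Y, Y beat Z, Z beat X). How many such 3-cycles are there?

Of the C(5,3) = 10 triples, the cyclic ones are: {Felix, Soren, Diego}; {Felix, Chen, Diego}.
That is 2.

2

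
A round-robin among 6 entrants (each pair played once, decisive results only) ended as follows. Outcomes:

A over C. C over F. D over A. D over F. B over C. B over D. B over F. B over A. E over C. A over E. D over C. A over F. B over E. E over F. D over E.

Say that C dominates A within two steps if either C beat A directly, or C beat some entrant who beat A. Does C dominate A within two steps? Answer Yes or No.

C did not beat A directly.
C beat F, but each of them lost to A. No two-step path.

No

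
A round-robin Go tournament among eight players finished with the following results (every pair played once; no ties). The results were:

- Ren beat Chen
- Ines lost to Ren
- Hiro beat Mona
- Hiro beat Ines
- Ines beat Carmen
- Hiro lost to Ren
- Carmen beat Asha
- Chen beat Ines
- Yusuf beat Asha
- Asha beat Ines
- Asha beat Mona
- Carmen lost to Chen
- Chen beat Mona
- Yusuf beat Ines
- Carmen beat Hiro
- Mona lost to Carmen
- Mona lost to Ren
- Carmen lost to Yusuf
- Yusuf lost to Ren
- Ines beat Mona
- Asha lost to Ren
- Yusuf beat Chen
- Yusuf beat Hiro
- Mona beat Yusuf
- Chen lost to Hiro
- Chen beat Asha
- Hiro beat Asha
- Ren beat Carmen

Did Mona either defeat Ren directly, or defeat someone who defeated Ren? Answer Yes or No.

No

Mona did not beat Ren directly.
Mona beat Yusuf, but each of them lost to Ren. No two-step path.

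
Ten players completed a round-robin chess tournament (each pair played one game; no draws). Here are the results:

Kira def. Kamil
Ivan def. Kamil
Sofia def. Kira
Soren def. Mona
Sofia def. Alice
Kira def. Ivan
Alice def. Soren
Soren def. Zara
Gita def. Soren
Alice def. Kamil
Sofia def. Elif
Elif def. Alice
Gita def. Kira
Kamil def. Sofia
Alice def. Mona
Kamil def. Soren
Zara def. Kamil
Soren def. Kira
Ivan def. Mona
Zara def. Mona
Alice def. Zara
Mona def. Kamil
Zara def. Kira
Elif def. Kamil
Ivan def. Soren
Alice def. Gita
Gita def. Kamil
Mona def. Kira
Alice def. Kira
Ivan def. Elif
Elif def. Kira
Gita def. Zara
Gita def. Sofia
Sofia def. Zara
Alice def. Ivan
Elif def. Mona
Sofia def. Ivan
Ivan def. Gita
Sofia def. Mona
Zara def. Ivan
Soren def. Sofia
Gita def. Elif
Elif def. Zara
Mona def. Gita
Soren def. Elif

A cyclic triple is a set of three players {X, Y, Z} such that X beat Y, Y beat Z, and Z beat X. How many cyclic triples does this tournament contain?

Win totals: Gita 6, Alice 7, Kamil 2, Mona 3, Sofia 6, Kira 2, Zara 4, Soren 5, Ivan 5, Elif 5.
A player with w wins dominates both others in C(w,2) triples; summing gives 15 + 21 + 1 + 3 + 15 + 1 + 6 + 10 + 10 + 10 = 92 transitive triples.
Total triples C(10,3) = 120, so cyclic triples = 120 − 92 = 28.

28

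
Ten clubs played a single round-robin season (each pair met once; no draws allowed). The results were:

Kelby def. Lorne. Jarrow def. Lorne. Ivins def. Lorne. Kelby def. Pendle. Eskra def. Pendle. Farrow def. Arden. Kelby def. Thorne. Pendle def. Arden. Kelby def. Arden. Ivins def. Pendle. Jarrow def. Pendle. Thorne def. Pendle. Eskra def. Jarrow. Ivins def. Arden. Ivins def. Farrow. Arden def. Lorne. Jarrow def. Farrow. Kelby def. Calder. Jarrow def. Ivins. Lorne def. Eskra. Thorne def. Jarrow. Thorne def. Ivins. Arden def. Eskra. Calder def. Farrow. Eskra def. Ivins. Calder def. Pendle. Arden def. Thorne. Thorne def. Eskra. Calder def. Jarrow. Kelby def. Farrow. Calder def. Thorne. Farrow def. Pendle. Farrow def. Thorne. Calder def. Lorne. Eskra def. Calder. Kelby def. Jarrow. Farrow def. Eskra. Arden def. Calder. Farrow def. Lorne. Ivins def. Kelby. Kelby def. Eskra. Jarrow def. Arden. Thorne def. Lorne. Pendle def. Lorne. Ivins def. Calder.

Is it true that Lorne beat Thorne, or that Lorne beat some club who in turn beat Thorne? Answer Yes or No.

Lorne did not beat Thorne directly.
Lorne beat Eskra, but each of them lost to Thorne. No two-step path.

No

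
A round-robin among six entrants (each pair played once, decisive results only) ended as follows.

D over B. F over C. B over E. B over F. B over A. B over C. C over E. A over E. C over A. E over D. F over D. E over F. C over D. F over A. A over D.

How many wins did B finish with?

4

B's results: beat A, C, E, F; lost to D.
That is 4 wins.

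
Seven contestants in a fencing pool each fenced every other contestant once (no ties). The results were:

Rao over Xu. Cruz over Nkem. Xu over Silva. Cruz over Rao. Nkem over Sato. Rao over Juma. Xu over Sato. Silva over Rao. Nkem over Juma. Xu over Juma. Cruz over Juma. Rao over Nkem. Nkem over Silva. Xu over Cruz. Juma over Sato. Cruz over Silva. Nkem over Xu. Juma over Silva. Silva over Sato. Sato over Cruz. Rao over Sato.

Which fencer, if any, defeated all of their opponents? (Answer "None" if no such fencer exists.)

Highest win total is Xu with 4 (out of 6 possible).
Xu lost to Nkem, Rao, so no fencer went undefeated.

None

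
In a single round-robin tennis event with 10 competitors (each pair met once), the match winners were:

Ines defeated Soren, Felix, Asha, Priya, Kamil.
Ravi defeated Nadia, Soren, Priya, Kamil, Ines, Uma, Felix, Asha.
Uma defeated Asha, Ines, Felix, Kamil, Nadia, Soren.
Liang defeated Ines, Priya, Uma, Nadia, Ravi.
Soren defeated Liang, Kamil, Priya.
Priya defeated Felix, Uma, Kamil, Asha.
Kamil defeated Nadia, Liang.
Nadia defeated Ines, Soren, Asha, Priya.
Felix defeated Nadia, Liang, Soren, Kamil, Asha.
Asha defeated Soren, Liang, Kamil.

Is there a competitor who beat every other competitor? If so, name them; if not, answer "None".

None

Highest win total is Ravi with 8 (out of 9 possible).
Ravi lost to Liang, so no competitor went undefeated.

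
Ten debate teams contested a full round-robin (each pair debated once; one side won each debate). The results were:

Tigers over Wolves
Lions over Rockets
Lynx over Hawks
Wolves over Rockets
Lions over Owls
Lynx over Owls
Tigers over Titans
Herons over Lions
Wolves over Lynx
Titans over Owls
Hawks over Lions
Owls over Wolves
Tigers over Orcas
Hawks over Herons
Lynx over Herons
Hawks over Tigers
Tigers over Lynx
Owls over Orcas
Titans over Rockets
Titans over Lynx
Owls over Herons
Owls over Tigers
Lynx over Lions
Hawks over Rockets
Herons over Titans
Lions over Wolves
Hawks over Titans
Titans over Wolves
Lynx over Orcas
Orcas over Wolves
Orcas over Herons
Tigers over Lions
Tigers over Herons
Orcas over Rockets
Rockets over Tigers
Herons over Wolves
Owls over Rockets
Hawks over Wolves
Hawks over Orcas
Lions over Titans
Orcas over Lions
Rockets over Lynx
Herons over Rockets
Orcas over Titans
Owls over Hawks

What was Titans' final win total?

Titans' results: beat Lynx, Owls, Wolves, Rockets; lost to Hawks, Lions, Herons, Tigers, Orcas.
That is 4 wins.

4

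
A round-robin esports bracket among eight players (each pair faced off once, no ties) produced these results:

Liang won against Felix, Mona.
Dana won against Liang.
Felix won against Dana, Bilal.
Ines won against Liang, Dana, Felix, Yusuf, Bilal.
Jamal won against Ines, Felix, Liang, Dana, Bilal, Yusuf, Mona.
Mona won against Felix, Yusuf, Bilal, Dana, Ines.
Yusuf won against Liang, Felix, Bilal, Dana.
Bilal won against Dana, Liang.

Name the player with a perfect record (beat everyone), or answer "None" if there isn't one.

Jamal

Jamal has 7 wins out of 7 opponents — a perfect record.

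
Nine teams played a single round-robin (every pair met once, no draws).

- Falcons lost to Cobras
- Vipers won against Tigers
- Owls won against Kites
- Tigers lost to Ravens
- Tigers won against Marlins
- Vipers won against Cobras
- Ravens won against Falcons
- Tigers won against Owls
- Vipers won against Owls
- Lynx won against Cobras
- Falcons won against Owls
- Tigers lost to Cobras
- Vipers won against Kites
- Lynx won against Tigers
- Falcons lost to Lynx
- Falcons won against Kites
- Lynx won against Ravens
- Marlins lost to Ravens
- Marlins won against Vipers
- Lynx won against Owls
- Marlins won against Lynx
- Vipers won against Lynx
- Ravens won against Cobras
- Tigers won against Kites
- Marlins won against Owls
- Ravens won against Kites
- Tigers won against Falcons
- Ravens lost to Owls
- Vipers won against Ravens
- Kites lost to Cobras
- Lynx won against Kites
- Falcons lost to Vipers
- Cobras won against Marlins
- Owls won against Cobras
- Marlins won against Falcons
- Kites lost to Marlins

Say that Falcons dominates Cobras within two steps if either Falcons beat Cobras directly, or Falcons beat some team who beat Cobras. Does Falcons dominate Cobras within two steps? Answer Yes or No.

Falcons did not beat Cobras directly.
Falcons beat Kites, Owls. Of those, Owls beat Cobras.

Yes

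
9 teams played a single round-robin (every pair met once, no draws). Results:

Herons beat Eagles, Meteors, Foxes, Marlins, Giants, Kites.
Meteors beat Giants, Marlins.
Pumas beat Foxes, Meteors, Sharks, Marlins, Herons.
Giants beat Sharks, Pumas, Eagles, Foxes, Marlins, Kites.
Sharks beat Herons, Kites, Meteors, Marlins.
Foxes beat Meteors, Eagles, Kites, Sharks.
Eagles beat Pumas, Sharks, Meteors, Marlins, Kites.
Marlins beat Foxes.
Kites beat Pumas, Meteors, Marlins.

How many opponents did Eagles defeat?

Eagles' results: beat Marlins, Kites, Pumas, Sharks, Meteors; lost to Herons, Giants, Foxes.
That is 5 wins.

5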